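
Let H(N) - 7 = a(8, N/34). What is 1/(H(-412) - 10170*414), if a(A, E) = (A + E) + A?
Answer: -17/71576275 ≈ -2.3751e-7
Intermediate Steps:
a(A, E) = E + 2*A
H(N) = 23 + N/34 (H(N) = 7 + (N/34 + 2*8) = 7 + (N*(1/34) + 16) = 7 + (N/34 + 16) = 7 + (16 + N/34) = 23 + N/34)
1/(H(-412) - 10170*414) = 1/((23 + (1/34)*(-412)) - 10170*414) = 1/((23 - 206/17) - 4210380) = 1/(185/17 - 4210380) = 1/(-71576275/17) = -17/71576275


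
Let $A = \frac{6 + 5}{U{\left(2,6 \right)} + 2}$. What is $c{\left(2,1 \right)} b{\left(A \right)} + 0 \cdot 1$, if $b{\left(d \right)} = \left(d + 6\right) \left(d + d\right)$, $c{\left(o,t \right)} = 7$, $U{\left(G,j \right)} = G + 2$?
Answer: $\frac{3619}{18} \approx 201.06$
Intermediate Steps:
$U{\left(G,j \right)} = 2 + G$
$A = \frac{11}{6}$ ($A = \frac{6 + 5}{\left(2 + 2\right) + 2} = \frac{11}{4 + 2} = \frac{11}{6} \approx 1.8333$)
$b{\left(d \right)} = 2 d \left(6 + d\right)$ ($b{\left(d \right)} = \left(6 + d\right) 2 d = 2 d \left(6 + d\right)$)
$c{\left(2,1 \right)} b{\left(A \right)} + 0 \cdot 1 = 7 \cdot 2 \cdot \frac{11}{6} \left(6 + \frac{11}{6}\right) + 0 \cdot 1 = 7 \cdot 2 \cdot \frac{11}{6} \cdot \frac{47}{6} + 0 = 7 \cdot \frac{517}{18} + 0 = \frac{3619}{18} + 0 = \frac{3619}{18}$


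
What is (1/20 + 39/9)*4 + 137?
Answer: 2318/15 ≈ 154.53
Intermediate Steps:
(1/20 + 39/9)*4 + 137 = (1*(1/20) + 39*(1/9))*4 + 137 = (1/20 + 13/3)*4 + 137 = (263/60)*4 + 137 = 263/15 + 137 = 2318/15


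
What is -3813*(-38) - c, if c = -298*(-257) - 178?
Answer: 68486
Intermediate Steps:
c = 76408 (c = 76586 - 178 = 76408)
-3813*(-38) - c = -3813*(-38) - 1*76408 = 144894 - 76408 = 68486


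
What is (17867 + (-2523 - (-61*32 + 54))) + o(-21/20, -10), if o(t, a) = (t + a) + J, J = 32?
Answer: 345259/20 ≈ 17263.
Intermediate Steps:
o(t, a) = 32 + a + t (o(t, a) = (t + a) + 32 = (a + t) + 32 = 32 + a + t)
(17867 + (-2523 - (-61*32 + 54))) + o(-21/20, -10) = (17867 + (-2523 - (-61*32 + 54))) + (32 - 10 - 21/20) = (17867 + (-2523 - (-1952 + 54))) + (32 - 10 - 21*1/20) = (17867 + (-2523 - 1*(-1898))) + (32 - 10 - 21/20) = (17867 + (-2523 + 1898)) + 419/20 = (17867 - 625) + 419/20 = 17242 + 419/20 = 345259/20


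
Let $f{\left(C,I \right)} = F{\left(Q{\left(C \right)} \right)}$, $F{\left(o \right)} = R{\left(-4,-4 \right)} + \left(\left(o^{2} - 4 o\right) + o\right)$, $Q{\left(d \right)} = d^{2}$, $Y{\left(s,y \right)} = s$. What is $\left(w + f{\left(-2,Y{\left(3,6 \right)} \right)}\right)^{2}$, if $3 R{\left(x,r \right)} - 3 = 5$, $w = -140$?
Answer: $\frac{160000}{9} \approx 17778.0$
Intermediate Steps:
$R{\left(x,r \right)} = \frac{8}{3}$ ($R{\left(x,r \right)} = 1 + \frac{1}{3} \cdot 5 = 1 + \frac{5}{3} = \frac{8}{3}$)
$F{\left(o \right)} = \frac{8}{3} + o^{2} - 3 o$ ($F{\left(o \right)} = \frac{8}{3} + \left(\left(o^{2} - 4 o\right) + o\right) = \frac{8}{3} + \left(o^{2} - 3 o\right) = \frac{8}{3} + o^{2} - 3 o$)
$f{\left(C,I \right)} = \frac{8}{3} + C^{4} - 3 C^{2}$ ($f{\left(C,I \right)} = \frac{8}{3} + \left(C^{2}\right)^{2} - 3 C^{2} = \frac{8}{3} + C^{4} - 3 C^{2}$)
$\left(w + f{\left(-2,Y{\left(3,6 \right)} \right)}\right)^{2} = \left(-140 + \left(\frac{8}{3} + \left(-2\right)^{4} - 3 \left(-2\right)^{2}\right)\right)^{2} = \left(-140 + \left(\frac{8}{3} + 16 - 12\right)\right)^{2} = \left(-140 + \frac{20}{3}\right)^{2} = \left(- \frac{400}{3}\right)^{2} = \frac{160000}{9}$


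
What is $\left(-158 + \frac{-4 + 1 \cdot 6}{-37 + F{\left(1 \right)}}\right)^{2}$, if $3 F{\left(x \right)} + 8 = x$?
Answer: $\frac{86955625}{3481} \approx 24980.0$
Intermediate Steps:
$F{\left(x \right)} = - \frac{8}{3} + \frac{x}{3}$
$\left(-158 + \frac{-4 + 1 \cdot 6}{-37 + F{\left(1 \right)}}\right)^{2} = \left(-158 + \frac{-4 + 1 \cdot 6}{-37 + \left(- \frac{8}{3} + \frac{1}{3} \cdot 1\right)}\right)^{2} = \left(-158 + \frac{-4 + 6}{-37 + \left(- \frac{8}{3} + \frac{1}{3}\right)}\right)^{2} = \left(-158 + \frac{2}{-37 - \frac{7}{3}}\right)^{2} = \left(-158 + \frac{2}{- \frac{118}{3}}\right)^{2} = \left(-158 + 2 \left(- \frac{3}{118}\right)\right)^{2} = \left(-158 - \frac{3}{59}\right)^{2} = \left(- \frac{9325}{59}\right)^{2} = \frac{86955625}{3481}$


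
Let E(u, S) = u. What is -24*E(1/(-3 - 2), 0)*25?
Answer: 120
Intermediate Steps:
-24*E(1/(-3 - 2), 0)*25 = -24/(-3 - 2)*25 = -24/(-5)*25 = -24*(-⅕)*25 = (24/5)*25 = 120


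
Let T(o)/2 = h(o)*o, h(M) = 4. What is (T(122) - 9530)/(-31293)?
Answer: 8554/31293 ≈ 0.27335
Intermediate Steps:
T(o) = 8*o (T(o) = 2*(4*o) = 8*o)
(T(122) - 9530)/(-31293) = (8*122 - 9530)/(-31293) = (976 - 9530)*(-1/31293) = -8554*(-1/31293) = 8554/31293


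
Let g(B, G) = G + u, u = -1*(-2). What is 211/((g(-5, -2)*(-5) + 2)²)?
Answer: 211/4 ≈ 52.750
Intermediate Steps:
u = 2
g(B, G) = 2 + G (g(B, G) = G + 2 = 2 + G)
211/((g(-5, -2)*(-5) + 2)²) = 211/(((2 - 2)*(-5) + 2)²) = 211/((0*(-5) + 2)²) = 211/((0 + 2)²) = 211/(2²) = 211/4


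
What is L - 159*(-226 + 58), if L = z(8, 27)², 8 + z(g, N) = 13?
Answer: 26737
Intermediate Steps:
z(g, N) = 5 (z(g, N) = -8 + 13 = 5)
L = 25 (L = 5² = 25)
L - 159*(-226 + 58) = 25 - 159*(-226 + 58) = 25 - 159*(-168) = 25 - 1*(-26712) = 25 + 26712 = 26737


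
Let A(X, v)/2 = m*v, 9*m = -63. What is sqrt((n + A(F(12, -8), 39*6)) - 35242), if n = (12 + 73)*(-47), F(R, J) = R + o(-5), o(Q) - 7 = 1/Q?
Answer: I*sqrt(42513) ≈ 206.19*I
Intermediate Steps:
m = -7 (m = (1/9)*(-63) = -7)
o(Q) = 7 + 1/Q
F(R, J) = 34/5 + R (F(R, J) = R + (7 + 1/(-5)) = R + (7 - 1/5) = R + 34/5 = 34/5 + R)
A(X, v) = -14*v (A(X, v) = 2*(-7*v) = -14*v)
n = -3995 (n = 85*(-47) = -3995)
sqrt((n + A(F(12, -8), 39*6)) - 35242) = sqrt((-3995 - 546*6) - 35242) = sqrt((-3995 - 14*234) - 35242) = sqrt((-3995 - 3276) - 35242) = sqrt(-7271 - 35242) = sqrt(-42513) = I*sqrt(42513)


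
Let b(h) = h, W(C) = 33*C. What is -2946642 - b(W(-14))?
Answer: -2946180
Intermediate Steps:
-2946642 - b(W(-14)) = -2946642 - 33*(-14) = -2946642 - 1*(-462) = -2946642 + 462 = -2946180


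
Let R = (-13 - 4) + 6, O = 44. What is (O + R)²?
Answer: 1089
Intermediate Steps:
R = -11 (R = -17 + 6 = -11)
(O + R)² = (44 - 11)² = 33² = 1089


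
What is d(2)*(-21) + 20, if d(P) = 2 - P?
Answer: 20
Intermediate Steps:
d(2)*(-21) + 20 = (2 - 1*2)*(-21) + 20 = (2 - 2)*(-21) + 20 = 0*(-21) + 20 = 0 + 20 = 20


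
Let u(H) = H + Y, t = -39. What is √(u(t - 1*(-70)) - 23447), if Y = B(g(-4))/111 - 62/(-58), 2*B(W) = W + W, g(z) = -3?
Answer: 5*I*√1078332810/1073 ≈ 153.02*I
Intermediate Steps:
B(W) = W (B(W) = (W + W)/2 = (2*W)/2 = W)
Y = 1118/1073 (Y = -3/111 - 62/(-58) = -3*1/111 - 62*(-1/58) = -1/37 + 31/29 = 1118/1073 ≈ 1.0419)
u(H) = 1118/1073 + H (u(H) = H + 1118/1073 = 1118/1073 + H)
√(u(t - 1*(-70)) - 23447) = √((1118/1073 + (-39 - 1*(-70))) - 23447) = √((1118/1073 + (-39 + 70)) - 23447) = √((1118/1073 + 31) - 23447) = √(34381/1073 - 23447) = √(-25124250/1073) = 5*I*√1078332810/1073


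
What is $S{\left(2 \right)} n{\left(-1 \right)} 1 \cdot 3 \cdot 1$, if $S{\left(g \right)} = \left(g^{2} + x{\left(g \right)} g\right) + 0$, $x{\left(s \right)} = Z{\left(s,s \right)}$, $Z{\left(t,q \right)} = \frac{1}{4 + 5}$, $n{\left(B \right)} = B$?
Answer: $- \frac{38}{3} \approx -12.667$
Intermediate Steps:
$Z{\left(t,q \right)} = \frac{1}{9}$
$x{\left(s \right)} = \frac{1}{9}$
$S{\left(g \right)} = g^{2} + \frac{g}{9}$ ($S{\left(g \right)} = \left(g^{2} + \frac{g}{9}\right) + 0 = g^{2} + \frac{g}{9}$)
$S{\left(2 \right)} n{\left(-1 \right)} 1 \cdot 3 \cdot 1 = 2 \left(\frac{1}{9} + 2\right) \left(-1\right) 1 \cdot 3 \cdot 1 = 2 \cdot \frac{19}{9} \left(-1\right) 3 \cdot 1 = \frac{38}{9} \left(-1\right) 3 = \left(- \frac{38}{9}\right) 3 = - \frac{38}{3}$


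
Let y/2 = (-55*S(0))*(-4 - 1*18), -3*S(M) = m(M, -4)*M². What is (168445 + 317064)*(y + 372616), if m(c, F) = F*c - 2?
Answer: 180908421544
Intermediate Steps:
m(c, F) = -2 + F*c
S(M) = -M²*(-2 - 4*M)/3 (S(M) = -(-2 - 4*M)*M²/3 = -M²*(-2 - 4*M)/3)
y = 0 (y = 2*((-110*0²*(1 + 2*0)/3)*(-4 - 1*18)) = 2*((-110*0*(1 + 0)/3)*(-4 - 18)) = 2*(-110*0/3*(-22)) = 2*(-55*0*(-22)) = 2*(0*(-22)) = 2*0 = 0)
(168445 + 317064)*(y + 372616) = (168445 + 317064)*(0 + 372616) = 485509*372616 = 180908421544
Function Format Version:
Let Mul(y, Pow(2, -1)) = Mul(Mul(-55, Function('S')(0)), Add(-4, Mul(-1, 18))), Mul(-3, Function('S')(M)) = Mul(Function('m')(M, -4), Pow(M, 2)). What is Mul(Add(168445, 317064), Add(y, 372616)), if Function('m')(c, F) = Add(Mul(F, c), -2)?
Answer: 180908421544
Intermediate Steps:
Function('m')(c, F) = Add(-2, Mul(F, c))
Function('S')(M) = Mul(Rational(-1, 3), Pow(M, 2), Add(-2, Mul(-4, M))) (Function('S')(M) = Mul(Rational(-1, 3), Mul(Add(-2, Mul(-4, M)), Pow(M, 2))) = Mul(Rational(-1, 3), Mul(Pow(M, 2), Add(-2, Mul(-4, M)))) = Mul(Rational(-1, 3), Pow(M, 2), Add(-2, Mul(-4, M))))
y = 0 (y = Mul(2, Mul(Mul(-55, Mul(Rational(2, 3), Pow(0, 2), Add(1, Mul(2, 0)))), Add(-4, Mul(-1, 18)))) = Mul(2, Mul(Mul(-55, Mul(Rational(2, 3), 0, Add(1, 0))), Add(-4, -18))) = Mul(2, Mul(Mul(-55, Mul(Rational(2, 3), 0, 1)), -22)) = Mul(2, Mul(Mul(-55, 0), -22)) = Mul(2, Mul(0, -22)) = Mul(2, 0) = 0)
Mul(Add(168445, 317064), Add(y, 372616)) = Mul(Add(168445, 317064), Add(0, 372616)) = Mul(485509, 372616) = 180908421544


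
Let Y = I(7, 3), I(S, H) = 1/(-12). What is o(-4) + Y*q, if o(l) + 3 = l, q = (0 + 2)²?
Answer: -22/3 ≈ -7.3333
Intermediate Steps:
I(S, H) = -1/12
Y = -1/12 ≈ -0.083333
q = 4 (q = 2² = 4)
o(l) = -3 + l
o(-4) + Y*q = (-3 - 4) - 1/12*4 = -7 - ⅓ = -22/3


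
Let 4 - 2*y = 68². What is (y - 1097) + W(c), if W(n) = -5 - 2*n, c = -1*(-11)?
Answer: -3434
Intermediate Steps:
c = 11
y = -2310 (y = 2 - ½*68² = 2 - ½*4624 = 2 - 2312 = -2310)
(y - 1097) + W(c) = (-2310 - 1097) + (-5 - 2*11) = -3407 + (-5 - 22) = -3407 - 27 = -3434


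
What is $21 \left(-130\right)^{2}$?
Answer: $354900$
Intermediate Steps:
$21 \left(-130\right)^{2} = 21 \cdot 16900 = 354900$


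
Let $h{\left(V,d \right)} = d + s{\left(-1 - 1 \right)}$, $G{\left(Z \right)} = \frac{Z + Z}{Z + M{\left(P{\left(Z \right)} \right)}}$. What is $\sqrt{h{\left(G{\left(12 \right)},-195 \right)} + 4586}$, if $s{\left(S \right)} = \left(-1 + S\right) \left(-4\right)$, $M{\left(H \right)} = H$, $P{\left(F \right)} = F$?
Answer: $\sqrt{4403} \approx 66.355$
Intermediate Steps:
$s{\left(S \right)} = 4 - 4 S$
$G{\left(Z \right)} = 1$ ($G{\left(Z \right)} = \frac{Z + Z}{Z + Z} = \frac{2 Z}{2 Z} = 2 Z \frac{1}{2 Z} = 1$)
$h{\left(V,d \right)} = 12 + d$ ($h{\left(V,d \right)} = d - \left(-4 + 4 \left(-1 - 1\right)\right) = d + \left(4 - -8\right) = d + \left(4 + 8\right) = d + 12 = 12 + d$)
$\sqrt{h{\left(G{\left(12 \right)},-195 \right)} + 4586} = \sqrt{\left(12 - 195\right) + 4586} = \sqrt{-183 + 4586} = \sqrt{4403}$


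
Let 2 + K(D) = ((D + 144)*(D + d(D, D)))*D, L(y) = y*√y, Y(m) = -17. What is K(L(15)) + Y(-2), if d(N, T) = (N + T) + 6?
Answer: 1478231 + 164835*√15 ≈ 2.1166e+6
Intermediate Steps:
d(N, T) = 6 + N + T
L(y) = y^(3/2)
K(D) = -2 + D*(6 + 3*D)*(144 + D) (K(D) = -2 + ((D + 144)*(D + (6 + D + D)))*D = -2 + ((144 + D)*(D + (6 + 2*D)))*D = -2 + ((144 + D)*(6 + 3*D))*D = -2 + ((6 + 3*D)*(144 + D))*D = -2 + D*(6 + 3*D)*(144 + D))
K(L(15)) + Y(-2) = (-2 + 3*(15^(3/2))³ + 438*(15^(3/2))² + 864*15^(3/2)) - 17 = (-2 + 3*(15*√15)³ + 438*(15*√15)² + 864*(15*√15)) - 17 = (-2 + 3*(50625*√15) + 438*3375 + 12960*√15) - 17 = (-2 + 151875*√15 + 1478250 + 12960*√15) - 17 = (1478248 + 164835*√15) - 17 = 1478231 + 164835*√15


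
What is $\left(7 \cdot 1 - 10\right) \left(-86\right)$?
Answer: $258$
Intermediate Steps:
$\left(7 \cdot 1 - 10\right) \left(-86\right) = \left(7 - 10\right) \left(-86\right) = \left(-3\right) \left(-86\right) = 258$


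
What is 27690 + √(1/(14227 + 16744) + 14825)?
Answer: 27690 + 2*√3555045537199/30971 ≈ 27812.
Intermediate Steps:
27690 + √(1/(14227 + 16744) + 14825) = 27690 + √(1/30971 + 14825) = 27690 + √(459145076/30971) = 27690 + 2*√3555045537199/30971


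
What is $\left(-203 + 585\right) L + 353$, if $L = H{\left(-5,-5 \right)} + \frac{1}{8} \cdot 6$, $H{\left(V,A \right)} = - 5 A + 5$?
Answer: $\frac{24199}{2} \approx 12100.0$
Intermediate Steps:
$H{\left(V,A \right)} = 5 - 5 A$
$L = \frac{123}{4}$ ($L = \left(5 - -25\right) + \frac{1}{8} \cdot 6 = \left(5 + 25\right) + \frac{1}{8} \cdot 6 = 30 + \frac{3}{4} = \frac{123}{4} \approx 30.75$)
$\left(-203 + 585\right) L + 353 = \left(-203 + 585\right) \frac{123}{4} + 353 = 382 \cdot \frac{123}{4} + 353 = \frac{23493}{2} + 353 = \frac{24199}{2}$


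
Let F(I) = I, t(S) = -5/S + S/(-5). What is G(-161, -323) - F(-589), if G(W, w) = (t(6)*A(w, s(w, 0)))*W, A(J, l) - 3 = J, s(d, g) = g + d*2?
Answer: -312505/3 ≈ -1.0417e+5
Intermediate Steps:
s(d, g) = g + 2*d
t(S) = -5/S - S/5 (t(S) = -5/S + S*(-1/5) = -5/S - S/5)
A(J, l) = 3 + J
G(W, w) = W*(-61/10 - 61*w/30) (G(W, w) = ((-5/6 - 1/5*6)*(3 + w))*W = ((-5*1/6 - 6/5)*(3 + w))*W = ((-5/6 - 6/5)*(3 + w))*W = (-61*(3 + w)/30)*W = (-61/10 - 61*w/30)*W = W*(-61/10 - 61*w/30))
G(-161, -323) - F(-589) = -61/30*(-161)*(3 - 323) - 1*(-589) = -61/30*(-161)*(-320) + 589 = -314272/3 + 589 = -312505/3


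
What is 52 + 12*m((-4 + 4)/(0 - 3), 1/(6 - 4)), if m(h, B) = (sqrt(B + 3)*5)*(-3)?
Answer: 52 - 90*sqrt(14) ≈ -284.75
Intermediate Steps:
m(h, B) = -15*sqrt(3 + B) (m(h, B) = (sqrt(3 + B)*5)*(-3) = (5*sqrt(3 + B))*(-3) = -15*sqrt(3 + B))
52 + 12*m((-4 + 4)/(0 - 3), 1/(6 - 4)) = 52 + 12*(-15*sqrt(3 + 1/(6 - 4))) = 52 + 12*(-15*sqrt(3 + 1/2)) = 52 + 12*(-15*sqrt(14)/2) = 52 - 90*sqrt(14)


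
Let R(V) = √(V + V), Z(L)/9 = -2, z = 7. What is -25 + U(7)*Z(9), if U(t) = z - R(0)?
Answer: -151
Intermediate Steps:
Z(L) = -18 (Z(L) = 9*(-2) = -18)
R(V) = √2*√V (R(V) = √(2*V) = √2*√V)
U(t) = 7 (U(t) = 7 - √2*√0 = 7 - √2*0 = 7 - 1*0 = 7 + 0 = 7)
-25 + U(7)*Z(9) = -25 + 7*(-18) = -25 - 126 = -151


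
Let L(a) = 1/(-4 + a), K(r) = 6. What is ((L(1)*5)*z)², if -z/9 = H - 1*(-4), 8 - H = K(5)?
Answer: 8100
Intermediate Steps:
H = 2 (H = 8 - 1*6 = 8 - 6 = 2)
z = -54 (z = -9*(2 - 1*(-4)) = -9*(2 + 4) = -9*6 = -54)
((L(1)*5)*z)² = ((5/(-4 + 1))*(-54))² = ((5/(-3))*(-54))² = (-⅓*5*(-54))² = (-5/3*(-54))² = 90² = 8100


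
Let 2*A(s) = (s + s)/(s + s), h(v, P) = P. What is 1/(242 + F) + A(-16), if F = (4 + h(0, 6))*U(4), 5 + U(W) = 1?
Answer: 51/101 ≈ 0.50495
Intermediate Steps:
U(W) = -4 (U(W) = -5 + 1 = -4)
F = -40 (F = (4 + 6)*(-4) = 10*(-4) = -40)
A(s) = ½ (A(s) = ((s + s)/(s + s))/2 = ((2*s)/((2*s)))/2 = ((2*s)*(1/(2*s)))/2 = (½)*1 = ½)
1/(242 + F) + A(-16) = 1/(242 - 40) + ½ = 1/202 + ½ = 51/101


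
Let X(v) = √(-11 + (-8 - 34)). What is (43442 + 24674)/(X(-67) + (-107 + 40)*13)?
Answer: -29664518/379347 - 34058*I*√53/379347 ≈ -78.199 - 0.65361*I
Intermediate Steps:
X(v) = I*√53 (X(v) = √(-11 - 42) = √(-53) = I*√53)
(43442 + 24674)/(X(-67) + (-107 + 40)*13) = (43442 + 24674)/(I*√53 + (-107 + 40)*13) = 68116/(I*√53 - 67*13) = 68116/(I*√53 - 871) = 68116/(-871 + I*√53)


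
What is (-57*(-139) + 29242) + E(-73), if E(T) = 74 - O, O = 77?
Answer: 37162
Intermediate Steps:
E(T) = -3 (E(T) = 74 - 1*77 = 74 - 77 = -3)
(-57*(-139) + 29242) + E(-73) = (-57*(-139) + 29242) - 3 = (7923 + 29242) - 3 = 37165 - 3 = 37162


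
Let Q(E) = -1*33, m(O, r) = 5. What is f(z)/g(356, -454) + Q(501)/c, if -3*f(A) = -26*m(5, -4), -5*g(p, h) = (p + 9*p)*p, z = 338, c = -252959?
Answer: -3895471/96177035472 ≈ -4.0503e-5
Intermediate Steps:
Q(E) = -33
g(p, h) = -2*p² (g(p, h) = -(p + 9*p)*p/5 = -10*p*p/5 = -2*p²)
f(A) = 130/3 (f(A) = -(-26)*5/3 = -⅓*(-130) = 130/3)
f(z)/g(356, -454) + Q(501)/c = 130/(3*((-2*356²))) - 33/(-252959) = 130/(3*((-2*126736))) - 33*(-1/252959) = (130/3)/(-253472) + 33/252959 = (130/3)*(-1/253472) + 33/252959 = -65/380208 + 33/252959 = -3895471/96177035472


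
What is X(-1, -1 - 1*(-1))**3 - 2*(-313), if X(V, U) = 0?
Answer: 626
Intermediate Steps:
X(-1, -1 - 1*(-1))**3 - 2*(-313) = 0**3 - 2*(-313) = 0 + 626 = 626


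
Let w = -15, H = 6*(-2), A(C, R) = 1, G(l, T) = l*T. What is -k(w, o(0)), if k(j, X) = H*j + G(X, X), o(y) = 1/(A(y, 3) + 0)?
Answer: -181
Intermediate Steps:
G(l, T) = T*l
H = -12
o(y) = 1 (o(y) = 1/(1 + 0) = 1/1 = 1)
k(j, X) = X**2 - 12*j (k(j, X) = -12*j + X*X = -12*j + X**2 = X**2 - 12*j)
-k(w, o(0)) = -(1**2 - 12*(-15)) = -(1 + 180) = -1*181 = -181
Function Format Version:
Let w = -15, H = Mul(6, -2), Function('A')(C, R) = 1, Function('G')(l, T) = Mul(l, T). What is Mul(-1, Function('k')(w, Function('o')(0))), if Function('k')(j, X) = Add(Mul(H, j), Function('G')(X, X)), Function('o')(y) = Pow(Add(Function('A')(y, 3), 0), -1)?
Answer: -181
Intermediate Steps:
Function('G')(l, T) = Mul(T, l)
H = -12
Function('o')(y) = 1 (Function('o')(y) = Pow(Add(1, 0), -1) = Pow(1, -1) = 1)
Function('k')(j, X) = Add(Pow(X, 2), Mul(-12, j)) (Function('k')(j, X) = Add(Mul(-12, j), Mul(X, X)) = Add(Mul(-12, j), Pow(X, 2)) = Add(Pow(X, 2), Mul(-12, j)))
Mul(-1, Function('k')(w, Function('o')(0))) = Mul(-1, Add(Pow(1, 2), Mul(-12, -15))) = Mul(-1, Add(1, 180)) = Mul(-1, 181) = -181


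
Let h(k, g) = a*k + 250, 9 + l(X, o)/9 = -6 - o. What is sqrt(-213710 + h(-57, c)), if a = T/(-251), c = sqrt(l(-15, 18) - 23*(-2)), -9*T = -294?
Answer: I*sqrt(13447726098)/251 ≈ 462.01*I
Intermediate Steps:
T = 98/3 (T = -1/9*(-294) = 98/3 ≈ 32.667)
l(X, o) = -135 - 9*o (l(X, o) = -81 + 9*(-6 - o) = -81 + (-54 - 9*o) = -135 - 9*o)
c = I*sqrt(251) (c = sqrt((-135 - 9*18) - 23*(-2)) = sqrt((-135 - 162) + 46) = sqrt(-297 + 46) = sqrt(-251) = I*sqrt(251) ≈ 15.843*I)
a = -98/753 (a = (98/3)/(-251) = (98/3)*(-1/251) = -98/753 ≈ -0.13015)
h(k, g) = 250 - 98*k/753 (h(k, g) = -98*k/753 + 250 = 250 - 98*k/753)
sqrt(-213710 + h(-57, c)) = sqrt(-213710 + (250 - 98/753*(-57))) = sqrt(-213710 + (250 + 1862/251)) = sqrt(-213710 + 64612/251) = sqrt(-53576598/251) = I*sqrt(13447726098)/251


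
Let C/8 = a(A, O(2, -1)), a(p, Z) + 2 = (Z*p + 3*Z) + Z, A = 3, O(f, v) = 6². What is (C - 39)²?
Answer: 3845521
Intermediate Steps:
O(f, v) = 36
a(p, Z) = -2 + 4*Z + Z*p (a(p, Z) = -2 + ((Z*p + 3*Z) + Z) = -2 + ((3*Z + Z*p) + Z) = -2 + (4*Z + Z*p) = -2 + 4*Z + Z*p)
C = 2000 (C = 8*(-2 + 4*36 + 36*3) = 8*(-2 + 144 + 108) = 8*250 = 2000)
(C - 39)² = (2000 - 39)² = 1961² = 3845521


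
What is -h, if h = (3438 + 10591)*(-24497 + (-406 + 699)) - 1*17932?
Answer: 339575848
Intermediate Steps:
h = -339575848 (h = 14029*(-24497 + 293) - 17932 = 14029*(-24204) - 17932 = -339557916 - 17932 = -339575848)
-h = -1*(-339575848) = 339575848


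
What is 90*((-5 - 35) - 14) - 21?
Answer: -4881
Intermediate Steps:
90*((-5 - 35) - 14) - 21 = 90*(-40 - 14) - 21 = 90*(-54) - 21 = -4860 - 21 = -4881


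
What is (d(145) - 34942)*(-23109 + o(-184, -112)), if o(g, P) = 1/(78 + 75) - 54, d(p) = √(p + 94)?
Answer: 123832281596/153 - 3543938*√239/153 ≈ 8.0900e+8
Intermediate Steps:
d(p) = √(94 + p)
o(g, P) = -8261/153 (o(g, P) = 1/153 - 54 = -8261/153)
(d(145) - 34942)*(-23109 + o(-184, -112)) = (√(94 + 145) - 34942)*(-23109 - 8261/153) = (√239 - 34942)*(-3543938/153) = (-34942 + √239)*(-3543938/153) = 123832281596/153 - 3543938*√239/153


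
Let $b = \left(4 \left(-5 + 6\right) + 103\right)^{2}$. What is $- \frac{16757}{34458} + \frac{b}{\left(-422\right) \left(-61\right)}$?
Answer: $- \frac{9212263}{221754459} \approx -0.041543$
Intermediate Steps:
$b = 11449$ ($b = \left(4 \cdot 1 + 103\right)^{2} = \left(4 + 103\right)^{2} = 107^{2} = 11449$)
$- \frac{16757}{34458} + \frac{b}{\left(-422\right) \left(-61\right)} = - \frac{16757}{34458} + \frac{11449}{\left(-422\right) \left(-61\right)} = \left(-16757\right) \frac{1}{34458} + \frac{11449}{25742} = - \frac{16757}{34458} + 11449 \cdot \frac{1}{25742} = - \frac{16757}{34458} + \frac{11449}{25742} = - \frac{9212263}{221754459}$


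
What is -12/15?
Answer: -⅘ ≈ -0.80000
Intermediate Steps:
-12/15 = -12*1/15 = -⅘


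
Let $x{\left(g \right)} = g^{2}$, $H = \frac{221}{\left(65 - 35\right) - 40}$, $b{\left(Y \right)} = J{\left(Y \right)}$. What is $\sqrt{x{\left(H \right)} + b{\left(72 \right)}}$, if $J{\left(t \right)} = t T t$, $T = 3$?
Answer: $\frac{\sqrt{1604041}}{10} \approx 126.65$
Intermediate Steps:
$J{\left(t \right)} = 3 t^{2}$ ($J{\left(t \right)} = t 3 t = 3 t t = 3 t^{2}$)
$b{\left(Y \right)} = 3 Y^{2}$
$H = - \frac{221}{10}$ ($H = \frac{221}{30 - 40} = \frac{221}{-10} = 221 \left(- \frac{1}{10}\right) = - \frac{221}{10} \approx -22.1$)
$\sqrt{x{\left(H \right)} + b{\left(72 \right)}} = \sqrt{\left(- \frac{221}{10}\right)^{2} + 3 \cdot 72^{2}} = \sqrt{\frac{48841}{100} + 3 \cdot 5184} = \sqrt{\frac{48841}{100} + 15552} = \sqrt{\frac{1604041}{100}} = \frac{\sqrt{1604041}}{10}$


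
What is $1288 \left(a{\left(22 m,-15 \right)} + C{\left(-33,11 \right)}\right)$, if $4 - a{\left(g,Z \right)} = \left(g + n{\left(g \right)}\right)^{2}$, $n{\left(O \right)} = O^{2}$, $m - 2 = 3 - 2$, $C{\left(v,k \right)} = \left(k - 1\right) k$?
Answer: $-25185513360$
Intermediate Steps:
$C{\left(v,k \right)} = k \left(-1 + k\right)$ ($C{\left(v,k \right)} = \left(-1 + k\right) k = k \left(-1 + k\right)$)
$m = 3$ ($m = 2 + \left(3 - 2\right) = 2 + 1 = 3$)
$a{\left(g,Z \right)} = 4 - \left(g + g^{2}\right)^{2}$
$1288 \left(a{\left(22 m,-15 \right)} + C{\left(-33,11 \right)}\right) = 1288 \left(\left(4 - \left(22 \cdot 3\right)^{2} \left(1 + 22 \cdot 3\right)^{2}\right) + 11 \left(-1 + 11\right)\right) = 1288 \left(\left(4 - 66^{2} \left(1 + 66\right)^{2}\right) + 11 \cdot 10\right) = 1288 \left(\left(4 - 4356 \cdot 67^{2}\right) + 110\right) = 1288 \left(\left(4 - 4356 \cdot 4489\right) + 110\right) = 1288 \left(\left(4 - 19554084\right) + 110\right) = 1288 \left(-19554080 + 110\right) = 1288 \left(-19553970\right) = -25185513360$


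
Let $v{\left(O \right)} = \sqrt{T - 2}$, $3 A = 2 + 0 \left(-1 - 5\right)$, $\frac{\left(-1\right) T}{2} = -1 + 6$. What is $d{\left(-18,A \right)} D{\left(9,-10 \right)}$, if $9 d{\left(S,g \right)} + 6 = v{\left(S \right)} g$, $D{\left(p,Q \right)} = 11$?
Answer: $- \frac{22}{3} + \frac{44 i \sqrt{3}}{27} \approx -7.3333 + 2.8226 i$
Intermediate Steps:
$T = -10$ ($T = - 2 \left(-1 + 6\right) = \left(-2\right) 5 = -10$)
$A = \frac{2}{3}$ ($A = \frac{2 + 0 \left(-1 - 5\right)}{3} = \frac{2 + 0 \left(-6\right)}{3} = \frac{2 + 0}{3} = \frac{1}{3} \cdot 2 = \frac{2}{3} \approx 0.66667$)
$v{\left(O \right)} = 2 i \sqrt{3}$ ($v{\left(O \right)} = \sqrt{-10 - 2} = \sqrt{-12} = 2 i \sqrt{3}$)
$d{\left(S,g \right)} = - \frac{2}{3} + \frac{2 i g \sqrt{3}}{9}$ ($d{\left(S,g \right)} = - \frac{2}{3} + \frac{2 i \sqrt{3} g}{9} = - \frac{2}{3} + \frac{2 i g \sqrt{3}}{9}$)
$d{\left(-18,A \right)} D{\left(9,-10 \right)} = \left(- \frac{2}{3} + \frac{2}{9} i \frac{2}{3} \sqrt{3}\right) 11 = \left(- \frac{2}{3} + \frac{4 i \sqrt{3}}{27}\right) 11 = - \frac{22}{3} + \frac{44 i \sqrt{3}}{27}$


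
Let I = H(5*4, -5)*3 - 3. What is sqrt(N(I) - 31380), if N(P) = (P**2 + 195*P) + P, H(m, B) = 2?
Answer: I*sqrt(30783) ≈ 175.45*I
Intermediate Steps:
I = 3 (I = 2*3 - 3 = 6 - 3 = 3)
N(P) = P**2 + 196*P
sqrt(N(I) - 31380) = sqrt(3*(196 + 3) - 31380) = sqrt(3*199 - 31380) = sqrt(597 - 31380) = sqrt(-30783) = I*sqrt(30783)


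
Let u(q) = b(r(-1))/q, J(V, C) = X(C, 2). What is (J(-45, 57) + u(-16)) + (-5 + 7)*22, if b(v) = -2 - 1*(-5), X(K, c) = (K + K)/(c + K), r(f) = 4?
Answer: 43183/944 ≈ 45.745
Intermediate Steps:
X(K, c) = 2*K/(K + c) (X(K, c) = (2*K)/(K + c) = 2*K/(K + c))
J(V, C) = 2*C/(2 + C) (J(V, C) = 2*C/(C + 2) = 2*C/(2 + C))
b(v) = 3 (b(v) = -2 + 5 = 3)
u(q) = 3/q
(J(-45, 57) + u(-16)) + (-5 + 7)*22 = (2*57/(2 + 57) + 3/(-16)) + (-5 + 7)*22 = (2*57/59 + 3*(-1/16)) + 2*22 = (2*57*(1/59) - 3/16) + 44 = (114/59 - 3/16) + 44 = 1647/944 + 44 = 43183/944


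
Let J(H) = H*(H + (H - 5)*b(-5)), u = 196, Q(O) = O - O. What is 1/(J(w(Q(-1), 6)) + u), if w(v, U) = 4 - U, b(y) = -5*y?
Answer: 1/550 ≈ 0.0018182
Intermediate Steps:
Q(O) = 0
J(H) = H*(-125 + 26*H) (J(H) = H*(H + (H - 5)*(-5*(-5))) = H*(H + (-5 + H)*25) = H*(H + (-125 + 25*H)) = H*(-125 + 26*H))
1/(J(w(Q(-1), 6)) + u) = 1/((4 - 1*6)*(-125 + 26*(4 - 1*6)) + 196) = 1/((4 - 6)*(-125 + 26*(4 - 6)) + 196) = 1/(-2*(-125 + 26*(-2)) + 196) = 1/(-2*(-125 - 52) + 196) = 1/(-2*(-177) + 196) = 1/(354 + 196) = 1/550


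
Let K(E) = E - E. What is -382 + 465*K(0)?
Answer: -382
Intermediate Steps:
K(E) = 0
-382 + 465*K(0) = -382 + 465*0 = -382 + 0 = -382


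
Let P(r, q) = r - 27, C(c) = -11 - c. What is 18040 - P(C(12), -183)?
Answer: 18090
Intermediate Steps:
P(r, q) = -27 + r
18040 - P(C(12), -183) = 18040 - (-27 + (-11 - 1*12)) = 18040 - (-27 + (-11 - 12)) = 18040 - (-27 - 23) = 18040 - 1*(-50) = 18040 + 50 = 18090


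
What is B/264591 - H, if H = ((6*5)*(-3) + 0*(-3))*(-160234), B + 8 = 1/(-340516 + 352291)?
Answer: -44929663633160699/3115559025 ≈ -1.4421e+7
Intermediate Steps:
B = -94199/11775 (B = -8 + 1/(-340516 + 352291) = -8 + 1/11775 = -94199/11775 ≈ -7.9999)
H = 14421060 (H = (30*(-3) + 0)*(-160234) = (-90 + 0)*(-160234) = -90*(-160234) = 14421060)
B/264591 - H = -94199/11775/264591 - 1*14421060 = -94199/11775*1/264591 - 14421060 = -94199/3115559025 - 14421060 = -44929663633160699/3115559025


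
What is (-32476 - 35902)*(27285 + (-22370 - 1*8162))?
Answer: 222023366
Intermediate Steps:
(-32476 - 35902)*(27285 + (-22370 - 1*8162)) = -68378*(27285 + (-22370 - 8162)) = -68378*(27285 - 30532) = -68378*(-3247) = 222023366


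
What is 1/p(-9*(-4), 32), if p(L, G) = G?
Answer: 1/32 ≈ 0.031250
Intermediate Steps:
1/p(-9*(-4), 32) = 1/32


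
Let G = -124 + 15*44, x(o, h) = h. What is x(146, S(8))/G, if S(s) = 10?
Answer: 5/268 ≈ 0.018657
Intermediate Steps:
G = 536 (G = -124 + 660 = 536)
x(146, S(8))/G = 10/536 = 10*(1/536) = 5/268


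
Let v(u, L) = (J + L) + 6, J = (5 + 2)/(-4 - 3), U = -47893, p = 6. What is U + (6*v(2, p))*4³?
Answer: -43669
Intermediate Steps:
J = -1 (J = 7/(-7) = 7*(-⅐) = -1)
v(u, L) = 5 + L (v(u, L) = (-1 + L) + 6 = 5 + L)
U + (6*v(2, p))*4³ = -47893 + (6*(5 + 6))*4³ = -47893 + (6*11)*64 = -47893 + 66*64 = -47893 + 4224 = -43669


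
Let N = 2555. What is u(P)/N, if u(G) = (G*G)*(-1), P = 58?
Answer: -3364/2555 ≈ -1.3166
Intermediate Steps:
u(G) = -G² (u(G) = G²*(-1) = -G²)
u(P)/N = -1*58²/2555 = -1*3364*(1/2555) = -3364*1/2555 = -3364/2555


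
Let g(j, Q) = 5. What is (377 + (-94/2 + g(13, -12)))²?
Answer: 112225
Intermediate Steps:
(377 + (-94/2 + g(13, -12)))² = (377 + (-94/2 + 5))² = (377 + (-94*½ + 5))² = (377 + (-47 + 5))² = (377 - 42)² = 335² = 112225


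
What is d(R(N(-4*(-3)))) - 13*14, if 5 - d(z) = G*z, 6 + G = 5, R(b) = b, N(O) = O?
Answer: -165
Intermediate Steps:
G = -1 (G = -6 + 5 = -1)
d(z) = 5 + z (d(z) = 5 - (-1)*z = 5 + z)
d(R(N(-4*(-3)))) - 13*14 = (5 - 4*(-3)) - 13*14 = (5 + 12) - 182 = 17 - 182 = -165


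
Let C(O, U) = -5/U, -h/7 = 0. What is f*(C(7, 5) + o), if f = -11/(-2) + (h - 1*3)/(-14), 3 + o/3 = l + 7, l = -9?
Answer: -640/7 ≈ -91.429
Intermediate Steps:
h = 0 (h = -7*0 = 0)
o = -15 (o = -9 + 3*(-9 + 7) = -9 + 3*(-2) = -9 - 6 = -15)
f = 40/7 (f = -11/(-2) + (0 - 1*3)/(-14) = -11*(-½) + (0 - 3)*(-1/14) = 11/2 - 3*(-1/14) = 11/2 + 3/14 = 40/7 ≈ 5.7143)
f*(C(7, 5) + o) = 40*(-5/5 - 15)/7 = 40*(-5*⅕ - 15)/7 = 40*(-1 - 15)/7 = (40/7)*(-16) = -640/7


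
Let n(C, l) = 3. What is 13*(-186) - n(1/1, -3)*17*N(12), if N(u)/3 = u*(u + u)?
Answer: -46482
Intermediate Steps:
N(u) = 6*u**2 (N(u) = 3*(u*(u + u)) = 3*(u*(2*u)) = 3*(2*u**2) = 6*u**2)
13*(-186) - n(1/1, -3)*17*N(12) = 13*(-186) - 3*17*6*12**2 = -2418 - 51*6*144 = -2418 - 51*864 = -2418 - 1*44064 = -2418 - 44064 = -46482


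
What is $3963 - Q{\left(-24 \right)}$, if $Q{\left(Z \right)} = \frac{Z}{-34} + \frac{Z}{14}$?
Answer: $\frac{471717}{119} \approx 3964.0$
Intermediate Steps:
$Q{\left(Z \right)} = \frac{5 Z}{119}$ ($Q{\left(Z \right)} = Z \left(- \frac{1}{34}\right) + Z \frac{1}{14} = - \frac{Z}{34} + \frac{Z}{14} = \frac{5 Z}{119}$)
$3963 - Q{\left(-24 \right)} = 3963 - \frac{5}{119} \left(-24\right) = 3963 - - \frac{120}{119} = 3963 + \frac{120}{119} = \frac{471717}{119}$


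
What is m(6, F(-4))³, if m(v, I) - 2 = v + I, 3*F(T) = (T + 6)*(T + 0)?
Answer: 4096/27 ≈ 151.70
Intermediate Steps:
F(T) = T*(6 + T)/3 (F(T) = ((T + 6)*(T + 0))/3 = ((6 + T)*T)/3 = (T*(6 + T))/3 = T*(6 + T)/3)
m(v, I) = 2 + I + v (m(v, I) = 2 + (v + I) = 2 + (I + v) = 2 + I + v)
m(6, F(-4))³ = (2 + (⅓)*(-4)*(6 - 4) + 6)³ = (2 + (⅓)*(-4)*2 + 6)³ = (2 - 8/3 + 6)³ = (16/3)³ = 4096/27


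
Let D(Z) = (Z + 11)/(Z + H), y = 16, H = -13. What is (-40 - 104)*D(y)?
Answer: -1296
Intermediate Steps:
D(Z) = (11 + Z)/(-13 + Z) (D(Z) = (Z + 11)/(Z - 13) = (11 + Z)/(-13 + Z))
(-40 - 104)*D(y) = (-40 - 104)*((11 + 16)/(-13 + 16)) = -144*27/3 = -48*27 = -144*9 = -1296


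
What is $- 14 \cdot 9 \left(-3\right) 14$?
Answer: $5292$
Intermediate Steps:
$- 14 \cdot 9 \left(-3\right) 14 = \left(-14\right) \left(-27\right) 14 = 378 \cdot 14 = 5292$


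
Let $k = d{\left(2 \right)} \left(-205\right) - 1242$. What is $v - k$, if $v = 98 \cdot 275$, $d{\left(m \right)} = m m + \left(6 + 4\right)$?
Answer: $31062$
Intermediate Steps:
$d{\left(m \right)} = 10 + m^{2}$ ($d{\left(m \right)} = m^{2} + 10 = 10 + m^{2}$)
$v = 26950$
$k = -4112$ ($k = \left(10 + 2^{2}\right) \left(-205\right) - 1242 = \left(10 + 4\right) \left(-205\right) - 1242 = 14 \left(-205\right) - 1242 = -2870 - 1242 = -4112$)
$v - k = 26950 - -4112 = 26950 + 4112 = 31062$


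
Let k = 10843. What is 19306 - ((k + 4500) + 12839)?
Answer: -8876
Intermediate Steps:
19306 - ((k + 4500) + 12839) = 19306 - ((10843 + 4500) + 12839) = 19306 - (15343 + 12839) = 19306 - 1*28182 = 19306 - 28182 = -8876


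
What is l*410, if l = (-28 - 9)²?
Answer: 561290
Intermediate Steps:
l = 1369 (l = (-37)² = 1369)
l*410 = 1369*410 = 561290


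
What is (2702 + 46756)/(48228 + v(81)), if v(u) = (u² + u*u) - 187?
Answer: 49458/61163 ≈ 0.80863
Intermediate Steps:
v(u) = -187 + 2*u² (v(u) = (u² + u²) - 187 = 2*u² - 187 = -187 + 2*u²)
(2702 + 46756)/(48228 + v(81)) = (2702 + 46756)/(48228 + (-187 + 2*81²)) = 49458/(48228 + (-187 + 2*6561)) = 49458/(48228 + (-187 + 13122)) = 49458/(48228 + 12935) = 49458/61163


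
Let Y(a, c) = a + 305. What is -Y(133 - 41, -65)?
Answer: -397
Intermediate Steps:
Y(a, c) = 305 + a
-Y(133 - 41, -65) = -(305 + (133 - 41)) = -(305 + 92) = -1*397 = -397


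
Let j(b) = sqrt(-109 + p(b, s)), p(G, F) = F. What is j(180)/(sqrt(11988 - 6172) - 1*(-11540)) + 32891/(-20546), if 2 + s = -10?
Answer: -32891/20546 + 31735*I/33291446 - 11*I*sqrt(1454)/66582892 ≈ -1.6008 + 0.00094695*I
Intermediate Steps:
s = -12 (s = -2 - 10 = -12)
j(b) = 11*I (j(b) = sqrt(-109 - 12) = sqrt(-121) = 11*I)
j(180)/(sqrt(11988 - 6172) - 1*(-11540)) + 32891/(-20546) = (11*I)/(sqrt(11988 - 6172) - 1*(-11540)) + 32891/(-20546) = (11*I)/(sqrt(5816) + 11540) + 32891*(-1/20546) = (11*I)/(2*sqrt(1454) + 11540) - 32891/20546 = (11*I)/(11540 + 2*sqrt(1454)) - 32891/20546 = 11*I/(11540 + 2*sqrt(1454)) - 32891/20546 = -32891/20546 + 11*I/(11540 + 2*sqrt(1454))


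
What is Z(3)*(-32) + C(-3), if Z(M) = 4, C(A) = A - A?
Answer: -128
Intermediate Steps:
C(A) = 0
Z(3)*(-32) + C(-3) = 4*(-32) + 0 = -128 + 0 = -128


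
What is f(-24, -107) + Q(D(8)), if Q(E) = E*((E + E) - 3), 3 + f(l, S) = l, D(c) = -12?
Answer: 297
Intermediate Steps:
f(l, S) = -3 + l
Q(E) = E*(-3 + 2*E) (Q(E) = E*(2*E - 3) = E*(-3 + 2*E))
f(-24, -107) + Q(D(8)) = (-3 - 24) - 12*(-3 + 2*(-12)) = -27 - 12*(-3 - 24) = -27 - 12*(-27) = -27 + 324 = 297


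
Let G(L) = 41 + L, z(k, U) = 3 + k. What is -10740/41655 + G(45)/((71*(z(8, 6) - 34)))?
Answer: -1408050/4534841 ≈ -0.31050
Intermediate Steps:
-10740/41655 + G(45)/((71*(z(8, 6) - 34))) = -10740/41655 + (41 + 45)/((71*((3 + 8) - 34))) = -10740*1/41655 + 86/((71*(11 - 34))) = -716/2777 + 86/((71*(-23))) = -716/2777 + 86/(-1633) = -716/2777 + 86*(-1/1633) = -716/2777 - 86/1633 = -1408050/4534841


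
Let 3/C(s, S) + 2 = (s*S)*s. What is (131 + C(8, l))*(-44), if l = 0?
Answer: -5698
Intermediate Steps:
C(s, S) = 3/(-2 + S*s**2) (C(s, S) = 3/(-2 + (s*S)*s) = 3/(-2 + (S*s)*s) = 3/(-2 + S*s**2))
(131 + C(8, l))*(-44) = (131 + 3/(-2 + 0*8**2))*(-44) = (131 + 3/(-2 + 0*64))*(-44) = (131 + 3/(-2 + 0))*(-44) = (131 + 3/(-2))*(-44) = (131 + 3*(-1/2))*(-44) = (131 - 3/2)*(-44) = (259/2)*(-44) = -5698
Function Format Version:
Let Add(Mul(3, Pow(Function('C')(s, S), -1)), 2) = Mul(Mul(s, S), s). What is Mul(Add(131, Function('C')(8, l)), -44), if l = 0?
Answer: -5698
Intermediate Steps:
Function('C')(s, S) = Mul(3, Pow(Add(-2, Mul(S, Pow(s, 2))), -1)) (Function('C')(s, S) = Mul(3, Pow(Add(-2, Mul(Mul(s, S), s)), -1)) = Mul(3, Pow(Add(-2, Mul(Mul(S, s), s)), -1)) = Mul(3, Pow(Add(-2, Mul(S, Pow(s, 2))), -1)))
Mul(Add(131, Function('C')(8, l)), -44) = Mul(Add(131, Mul(3, Pow(Add(-2, Mul(0, Pow(8, 2))), -1))), -44) = Mul(Add(131, Mul(3, Pow(Add(-2, Mul(0, 64)), -1))), -44) = Mul(Add(131, Mul(3, Pow(Add(-2, 0), -1))), -44) = Mul(Add(131, Mul(3, Pow(-2, -1))), -44) = Mul(Add(131, Mul(3, Rational(-1, 2))), -44) = Mul(Add(131, Rational(-3, 2)), -44) = Mul(Rational(259, 2), -44) = -5698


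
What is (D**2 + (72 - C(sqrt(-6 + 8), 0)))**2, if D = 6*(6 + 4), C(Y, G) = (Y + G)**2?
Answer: 13468900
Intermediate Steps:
C(Y, G) = (G + Y)**2
D = 60 (D = 6*10 = 60)
(D**2 + (72 - C(sqrt(-6 + 8), 0)))**2 = (60**2 + (72 - (0 + sqrt(-6 + 8))**2))**2 = (3600 + (72 - (0 + sqrt(2))**2))**2 = (3600 + (72 - (sqrt(2))**2))**2 = (3600 + (72 - 1*2))**2 = (3600 + (72 - 2))**2 = (3600 + 70)**2 = 3670**2 = 13468900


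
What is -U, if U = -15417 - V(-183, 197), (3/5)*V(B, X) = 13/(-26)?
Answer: 92497/6 ≈ 15416.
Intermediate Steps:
V(B, X) = -5/6 (V(B, X) = 5*(13/(-26))/3 = 5*(13*(-1/26))/3 = (5/3)*(-1/2) = -5/6)
U = -92497/6 (U = -15417 - 1*(-5/6) = -15417 + 5/6 = -92497/6 ≈ -15416.)
-U = -1*(-92497/6) = 92497/6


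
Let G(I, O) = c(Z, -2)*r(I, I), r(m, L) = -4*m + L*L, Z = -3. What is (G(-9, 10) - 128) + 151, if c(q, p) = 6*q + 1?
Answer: -1966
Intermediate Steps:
c(q, p) = 1 + 6*q
r(m, L) = L² - 4*m (r(m, L) = -4*m + L² = L² - 4*m)
G(I, O) = -17*I² + 68*I (G(I, O) = (1 + 6*(-3))*(I² - 4*I) = (1 - 18)*(I² - 4*I) = -17*(I² - 4*I) = -17*I² + 68*I)
(G(-9, 10) - 128) + 151 = (17*(-9)*(4 - 1*(-9)) - 128) + 151 = (17*(-9)*(4 + 9) - 128) + 151 = (17*(-9)*13 - 128) + 151 = (-1989 - 128) + 151 = -2117 + 151 = -1966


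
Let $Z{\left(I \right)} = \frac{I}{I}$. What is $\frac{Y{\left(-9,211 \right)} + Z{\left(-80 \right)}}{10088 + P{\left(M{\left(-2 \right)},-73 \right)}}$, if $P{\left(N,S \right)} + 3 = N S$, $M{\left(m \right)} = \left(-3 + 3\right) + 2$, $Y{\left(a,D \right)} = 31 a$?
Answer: $- \frac{278}{9939} \approx -0.027971$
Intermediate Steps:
$Z{\left(I \right)} = 1$
$M{\left(m \right)} = 2$ ($M{\left(m \right)} = 0 + 2 = 2$)
$P{\left(N,S \right)} = -3 + N S$
$\frac{Y{\left(-9,211 \right)} + Z{\left(-80 \right)}}{10088 + P{\left(M{\left(-2 \right)},-73 \right)}} = \frac{31 \left(-9\right) + 1}{10088 + \left(-3 + 2 \left(-73\right)\right)} = \frac{-279 + 1}{10088 - 149} = - \frac{278}{10088 - 149} = - \frac{278}{9939}$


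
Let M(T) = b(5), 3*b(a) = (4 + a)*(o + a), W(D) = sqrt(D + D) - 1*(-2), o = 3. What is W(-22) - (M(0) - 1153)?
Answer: 1131 + 2*I*sqrt(11) ≈ 1131.0 + 6.6332*I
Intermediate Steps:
W(D) = 2 + sqrt(2)*sqrt(D) (W(D) = sqrt(2*D) + 2 = sqrt(2)*sqrt(D) + 2 = 2 + sqrt(2)*sqrt(D))
b(a) = (3 + a)*(4 + a)/3 (b(a) = ((4 + a)*(3 + a))/3 = ((3 + a)*(4 + a))/3 = (3 + a)*(4 + a)/3)
M(T) = 24 (M(T) = 4 + (1/3)*5**2 + (7/3)*5 = 4 + (1/3)*25 + 35/3 = 4 + 25/3 + 35/3 = 24)
W(-22) - (M(0) - 1153) = (2 + sqrt(2)*sqrt(-22)) - (24 - 1153) = (2 + sqrt(2)*(I*sqrt(22))) - 1*(-1129) = (2 + 2*I*sqrt(11)) + 1129 = 1131 + 2*I*sqrt(11)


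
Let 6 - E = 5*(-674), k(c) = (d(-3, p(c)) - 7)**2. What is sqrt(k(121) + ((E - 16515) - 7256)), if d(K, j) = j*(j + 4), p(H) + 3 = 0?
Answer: 3*I*sqrt(2255) ≈ 142.46*I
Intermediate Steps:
p(H) = -3 (p(H) = -3 + 0 = -3)
d(K, j) = j*(4 + j)
k(c) = 100 (k(c) = (-3*(4 - 3) - 7)**2 = (-3*1 - 7)**2 = (-3 - 7)**2 = (-10)**2 = 100)
E = 3376 (E = 6 - 5*(-674) = 6 - 1*(-3370) = 6 + 3370 = 3376)
sqrt(k(121) + ((E - 16515) - 7256)) = sqrt(100 + ((3376 - 16515) - 7256)) = sqrt(100 + (-13139 - 7256)) = sqrt(100 - 20395) = sqrt(-20295) = 3*I*sqrt(2255)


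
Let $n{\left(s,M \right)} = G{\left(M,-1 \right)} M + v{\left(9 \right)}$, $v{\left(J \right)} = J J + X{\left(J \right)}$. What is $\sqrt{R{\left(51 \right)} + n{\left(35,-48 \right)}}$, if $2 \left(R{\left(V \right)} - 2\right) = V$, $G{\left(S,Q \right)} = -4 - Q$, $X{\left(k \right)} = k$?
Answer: $\frac{\sqrt{1046}}{2} \approx 16.171$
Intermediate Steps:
$R{\left(V \right)} = 2 + \frac{V}{2}$
$v{\left(J \right)} = J + J^{2}$ ($v{\left(J \right)} = J J + J = J^{2} + J = J + J^{2}$)
$n{\left(s,M \right)} = 90 - 3 M$ ($n{\left(s,M \right)} = \left(-4 - -1\right) M + 9 \left(1 + 9\right) = \left(-4 + 1\right) M + 9 \cdot 10 = - 3 M + 90 = 90 - 3 M$)
$\sqrt{R{\left(51 \right)} + n{\left(35,-48 \right)}} = \sqrt{\left(2 + \frac{1}{2} \cdot 51\right) + \left(90 - -144\right)} = \sqrt{\left(2 + \frac{51}{2}\right) + \left(90 + 144\right)} = \sqrt{\frac{55}{2} + 234} = \sqrt{\frac{523}{2}} = \frac{\sqrt{1046}}{2}$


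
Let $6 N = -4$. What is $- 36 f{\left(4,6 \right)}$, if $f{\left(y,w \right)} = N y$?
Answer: $96$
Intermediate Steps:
$N = - \frac{2}{3}$ ($N = \frac{1}{6} \left(-4\right) = - \frac{2}{3} \approx -0.66667$)
$f{\left(y,w \right)} = - \frac{2 y}{3}$
$- 36 f{\left(4,6 \right)} = - 36 \left(\left(- \frac{2}{3}\right) 4\right) = \left(-36\right) \left(- \frac{8}{3}\right) = 96$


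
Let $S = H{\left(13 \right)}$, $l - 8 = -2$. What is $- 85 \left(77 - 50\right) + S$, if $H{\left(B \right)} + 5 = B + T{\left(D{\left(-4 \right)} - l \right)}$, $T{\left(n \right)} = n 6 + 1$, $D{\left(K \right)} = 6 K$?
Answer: $-2466$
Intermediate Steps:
$l = 6$ ($l = 8 - 2 = 6$)
$T{\left(n \right)} = 1 + 6 n$ ($T{\left(n \right)} = 6 n + 1 = 1 + 6 n$)
$H{\left(B \right)} = -184 + B$ ($H{\left(B \right)} = -5 + \left(B + \left(1 + 6 \left(6 \left(-4\right) - 6\right)\right)\right) = -5 + \left(B + \left(1 + 6 \left(-24 - 6\right)\right)\right) = -5 + \left(B + \left(1 + 6 \left(-30\right)\right)\right) = -5 + \left(B + \left(1 - 180\right)\right) = -5 + \left(B - 179\right) = -5 + \left(-179 + B\right) = -184 + B$)
$S = -171$ ($S = -184 + 13 = -171$)
$- 85 \left(77 - 50\right) + S = - 85 \left(77 - 50\right) - 171 = \left(-85\right) 27 - 171 = -2295 - 171 = -2466$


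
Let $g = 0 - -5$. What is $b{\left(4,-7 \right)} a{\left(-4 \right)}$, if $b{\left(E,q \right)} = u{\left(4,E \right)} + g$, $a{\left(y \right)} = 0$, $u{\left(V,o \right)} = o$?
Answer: $0$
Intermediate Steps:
$g = 5$ ($g = 0 + 5 = 5$)
$b{\left(E,q \right)} = 5 + E$ ($b{\left(E,q \right)} = E + 5 = 5 + E$)
$b{\left(4,-7 \right)} a{\left(-4 \right)} = \left(5 + 4\right) 0 = 9 \cdot 0 = 0$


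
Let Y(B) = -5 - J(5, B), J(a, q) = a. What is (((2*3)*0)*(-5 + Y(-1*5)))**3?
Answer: 0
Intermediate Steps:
Y(B) = -10 (Y(B) = -5 - 1*5 = -5 - 5 = -10)
(((2*3)*0)*(-5 + Y(-1*5)))**3 = (((2*3)*0)*(-5 - 10))**3 = ((6*0)*(-15))**3 = (0*(-15))**3 = 0**3 = 0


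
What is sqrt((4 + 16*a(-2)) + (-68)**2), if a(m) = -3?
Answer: 2*sqrt(1145) ≈ 67.676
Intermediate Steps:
sqrt((4 + 16*a(-2)) + (-68)**2) = sqrt((4 + 16*(-3)) + (-68)**2) = sqrt((4 - 48) + 4624) = sqrt(-44 + 4624) = sqrt(4580) = 2*sqrt(1145)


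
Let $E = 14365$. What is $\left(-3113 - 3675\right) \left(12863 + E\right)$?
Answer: $-184823664$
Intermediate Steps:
$\left(-3113 - 3675\right) \left(12863 + E\right) = \left(-3113 - 3675\right) \left(12863 + 14365\right) = \left(-6788\right) 27228 = -184823664$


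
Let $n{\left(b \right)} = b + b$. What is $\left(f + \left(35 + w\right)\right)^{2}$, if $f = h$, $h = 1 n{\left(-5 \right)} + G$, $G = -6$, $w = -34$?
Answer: $225$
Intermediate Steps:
$n{\left(b \right)} = 2 b$
$h = -16$ ($h = 1 \cdot 2 \left(-5\right) - 6 = 1 \left(-10\right) - 6 = -10 - 6 = -16$)
$f = -16$
$\left(f + \left(35 + w\right)\right)^{2} = \left(-16 + \left(35 - 34\right)\right)^{2} = \left(-16 + 1\right)^{2} = \left(-15\right)^{2} = 225$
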